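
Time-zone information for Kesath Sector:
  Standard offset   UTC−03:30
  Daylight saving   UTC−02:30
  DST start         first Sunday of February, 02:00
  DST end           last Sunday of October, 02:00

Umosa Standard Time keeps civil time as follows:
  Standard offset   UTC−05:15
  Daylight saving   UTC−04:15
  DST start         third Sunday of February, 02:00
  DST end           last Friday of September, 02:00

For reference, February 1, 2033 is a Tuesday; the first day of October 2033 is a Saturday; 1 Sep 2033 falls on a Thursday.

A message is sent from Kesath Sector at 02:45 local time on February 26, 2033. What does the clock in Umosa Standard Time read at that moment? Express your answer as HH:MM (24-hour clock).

01:00

1 February 2033 is a Tuesday, so the first Sunday is February 6.
1 October 2033 is a Saturday, so Sundays fall on 2, 9, 16, 23, 30; the last is October 30.
February 26, 2033 falls between 6 February and 30 October, so daylight saving is in effect and Kesath Sector is at UTC−02:30.
02:45 Kesath Sector + 2h30m = 05:15 UTC.
1 February 2033 is a Tuesday, so the first Sunday is February 6 and the third is February 20.
1 September 2033 is a Thursday, so Fridays fall on 2, 9, 16, 23, 30; the last is September 30.
At the standard offset (UTC−05:15), 05:15 UTC − 5h15m = 00:00 Umosa Standard Time standard time.
The standard-time date in Umosa Standard Time, February 26, 2033, lies within the daylight-saving period (20 February – 30 September), so Umosa Standard Time is on daylight time, UTC−04:15.
05:15 UTC − 4h15m = 01:00 Umosa Standard Time.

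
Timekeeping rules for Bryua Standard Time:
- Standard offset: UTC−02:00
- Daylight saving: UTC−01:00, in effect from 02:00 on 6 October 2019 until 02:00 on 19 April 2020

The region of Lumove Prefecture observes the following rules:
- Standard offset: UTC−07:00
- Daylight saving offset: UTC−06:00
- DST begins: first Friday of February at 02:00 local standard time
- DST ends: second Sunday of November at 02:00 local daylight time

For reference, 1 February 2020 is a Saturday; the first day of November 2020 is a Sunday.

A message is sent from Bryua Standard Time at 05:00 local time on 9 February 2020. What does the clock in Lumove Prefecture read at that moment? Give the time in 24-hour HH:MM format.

Daylight saving runs 6 October 2019 – 19 April 2020; 9 February 2020 is inside that window, so Bryua Standard Time is at UTC−01:00.
05:00 Bryua Standard Time + 1h = 06:00 UTC.
1 February 2020 is a Saturday, so the first Friday is February 7.
1 November 2020 is a Sunday, so the first Sunday is November 1 and the second is November 8.
At the standard offset (UTC−07:00), 06:00 UTC − 7h = 23:00 Lumove Prefecture standard time (rolling into the previous day, 8 February 2020).
Daylight saving runs 7 February – 8 November; the standard-time date in Lumove Prefecture, 8 February 2020, is inside that window, so Lumove Prefecture is at UTC−06:00.
06:00 UTC − 6h = 00:00 Lumove Prefecture.

00:00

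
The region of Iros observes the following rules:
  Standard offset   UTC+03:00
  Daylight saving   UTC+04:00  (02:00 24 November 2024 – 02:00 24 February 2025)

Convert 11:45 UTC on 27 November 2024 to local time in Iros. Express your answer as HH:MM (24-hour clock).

At the standard offset (UTC+03:00), 11:45 UTC + 3h = 14:45 Iros standard time.
The standard-time date in Iros, 27 November 2024, lies within the daylight-saving period (24 November 2024 – 24 February 2025), so Iros is on daylight time, UTC+04:00.
11:45 UTC + 4h = 15:45 local.

15:45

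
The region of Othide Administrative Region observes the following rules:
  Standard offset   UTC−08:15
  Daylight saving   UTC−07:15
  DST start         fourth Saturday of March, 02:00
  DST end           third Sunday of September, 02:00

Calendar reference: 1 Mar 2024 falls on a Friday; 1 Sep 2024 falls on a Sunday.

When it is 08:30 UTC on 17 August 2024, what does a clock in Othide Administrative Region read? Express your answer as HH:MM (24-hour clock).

1 March 2024 is a Friday, so the first Saturday is March 2 and the fourth is March 23.
1 September 2024 is a Sunday, so the first Sunday is September 1 and the third is September 15.
At the standard offset (UTC−08:15), 08:30 UTC − 8h15m = 00:15 Othide Administrative Region standard time.
The standard-time date in Othide Administrative Region, 17 August 2024, lies within the daylight-saving period (23 March – 15 September), so Othide Administrative Region is on daylight time, UTC−07:15.
08:30 UTC − 7h15m = 01:15 local.

01:15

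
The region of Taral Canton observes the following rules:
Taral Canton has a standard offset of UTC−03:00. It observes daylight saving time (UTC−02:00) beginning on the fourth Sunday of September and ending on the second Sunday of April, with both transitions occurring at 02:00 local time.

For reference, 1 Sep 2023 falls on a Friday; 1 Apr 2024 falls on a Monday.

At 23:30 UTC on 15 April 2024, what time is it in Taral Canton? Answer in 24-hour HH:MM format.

1 September 2023 is a Friday, so the first Sunday is September 3 and the fourth is September 24.
1 April 2024 is a Monday, so the first Sunday is April 7 and the second is April 14.
At the standard offset (UTC−03:00), 23:30 UTC − 3h = 20:30 Taral Canton standard time.
The standard-time date in Taral Canton, 15 April 2024, is outside the daylight-saving period (24 September 2023 – 14 April 2024), so Taral Canton is on standard time, UTC−03:00.
23:30 UTC − 3h = 20:30 local.

20:30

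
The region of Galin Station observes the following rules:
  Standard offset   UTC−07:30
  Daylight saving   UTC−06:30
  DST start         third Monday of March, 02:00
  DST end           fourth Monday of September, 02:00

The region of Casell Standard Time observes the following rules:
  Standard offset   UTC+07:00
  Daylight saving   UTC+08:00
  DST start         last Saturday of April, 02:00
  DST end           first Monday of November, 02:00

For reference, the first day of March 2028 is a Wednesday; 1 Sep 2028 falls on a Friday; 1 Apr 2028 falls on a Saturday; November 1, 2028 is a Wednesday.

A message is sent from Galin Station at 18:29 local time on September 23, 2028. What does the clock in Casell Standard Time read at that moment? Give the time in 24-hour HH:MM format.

1 March 2028 is a Wednesday, so the first Monday is March 6 and the third is March 20.
1 September 2028 is a Friday, so the first Monday is September 4 and the fourth is September 25.
September 23, 2028 falls between 20 March and 25 September, so daylight saving is in effect and Galin Station is at UTC−06:30.
18:29 Galin Station + 6h30m = 00:59 UTC (rolling into the next day, 24 September 2028).
1 April 2028 is a Saturday, so Saturdays fall on 1, 8, 15, 22, 29; the last is April 29.
1 November 2028 is a Wednesday, so the first Monday is November 6.
At the standard offset (UTC+07:00), 00:59 UTC + 7h = 07:59 Casell Standard Time standard time.
The standard-time date in Casell Standard Time, September 24, 2028, falls between 29 April and 6 November, so daylight saving is in effect and Casell Standard Time is at UTC+08:00.
00:59 UTC + 8h = 08:59 Casell Standard Time.

08:59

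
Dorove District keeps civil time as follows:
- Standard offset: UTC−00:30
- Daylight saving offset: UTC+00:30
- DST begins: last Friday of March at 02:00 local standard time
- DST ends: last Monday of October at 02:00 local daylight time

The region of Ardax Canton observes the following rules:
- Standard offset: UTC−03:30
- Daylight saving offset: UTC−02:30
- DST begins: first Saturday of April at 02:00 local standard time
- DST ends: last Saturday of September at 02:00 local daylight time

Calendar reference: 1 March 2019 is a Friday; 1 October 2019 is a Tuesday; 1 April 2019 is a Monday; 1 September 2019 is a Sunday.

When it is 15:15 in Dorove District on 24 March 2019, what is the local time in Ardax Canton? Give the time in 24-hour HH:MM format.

1 March 2019 is a Friday, so Fridays fall on 1, 8, 15, 22, 29; the last is March 29.
1 October 2019 is a Tuesday, so Mondays fall on 7, 14, 21, 28; the last is October 28.
Daylight saving runs 29 March – 28 October; 24 March 2019 is outside that window, so Dorove District is on standard time at UTC−00:30.
15:15 Dorove District + 0h30m = 15:45 UTC.
1 April 2019 is a Monday, so the first Saturday is April 6.
1 September 2019 is a Sunday, so Saturdays fall on 7, 14, 21, 28; the last is September 28.
At the standard offset (UTC−03:30), 15:45 UTC − 3h30m = 12:15 Ardax Canton standard time.
Daylight saving runs 6 April – 28 September; the standard-time date in Ardax Canton, 24 March 2019, is outside that window, so Ardax Canton is on standard time at UTC−03:30.
15:45 UTC − 3h30m = 12:15 Ardax Canton.

12:15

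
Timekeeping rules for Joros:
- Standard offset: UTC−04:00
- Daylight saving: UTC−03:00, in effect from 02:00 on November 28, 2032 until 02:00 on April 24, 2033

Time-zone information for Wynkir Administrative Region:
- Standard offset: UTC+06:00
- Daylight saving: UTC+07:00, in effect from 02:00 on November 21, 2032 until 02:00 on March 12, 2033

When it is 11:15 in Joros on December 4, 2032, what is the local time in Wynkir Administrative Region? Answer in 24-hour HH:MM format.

21:15

December 4, 2032 falls between 28 November 2032 and 24 April 2033, so daylight saving is in effect and Joros is at UTC−03:00.
11:15 Joros + 3h = 14:15 UTC.
At the standard offset (UTC+06:00), 14:15 UTC + 6h = 20:15 Wynkir Administrative Region standard time.
The standard-time date in Wynkir Administrative Region, December 4, 2032, lies within the daylight-saving period (21 November 2032 – 12 March 2033), so Wynkir Administrative Region is on daylight time, UTC+07:00.
14:15 UTC + 7h = 21:15 Wynkir Administrative Region.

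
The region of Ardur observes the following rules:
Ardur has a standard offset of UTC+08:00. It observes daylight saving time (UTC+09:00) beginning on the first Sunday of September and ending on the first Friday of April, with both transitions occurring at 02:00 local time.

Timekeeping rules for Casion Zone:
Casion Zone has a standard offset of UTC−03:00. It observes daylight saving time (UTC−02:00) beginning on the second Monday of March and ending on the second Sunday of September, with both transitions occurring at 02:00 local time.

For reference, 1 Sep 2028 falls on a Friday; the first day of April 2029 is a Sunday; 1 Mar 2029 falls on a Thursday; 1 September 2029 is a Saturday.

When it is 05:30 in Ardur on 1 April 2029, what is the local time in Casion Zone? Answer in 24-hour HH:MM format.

18:30

1 September 2028 is a Friday, so the first Sunday is September 3.
1 April 2029 is a Sunday, so the first Friday is April 6.
1 April 2029 falls between 3 September 2028 and 6 April 2029, so daylight saving is in effect and Ardur is at UTC+09:00.
05:30 Ardur − 9h = 20:30 UTC (rolling into the previous day, 31 March 2029).
1 March 2029 is a Thursday, so the first Monday is March 5 and the second is March 12.
1 September 2029 is a Saturday, so the first Sunday is September 2 and the second is September 9.
At the standard offset (UTC−03:00), 20:30 UTC − 3h = 17:30 Casion Zone standard time.
The standard-time date in Casion Zone, 31 March 2029, lies within the daylight-saving period (12 March – 9 September), so Casion Zone is on daylight time, UTC−02:00.
20:30 UTC − 2h = 18:30 Casion Zone.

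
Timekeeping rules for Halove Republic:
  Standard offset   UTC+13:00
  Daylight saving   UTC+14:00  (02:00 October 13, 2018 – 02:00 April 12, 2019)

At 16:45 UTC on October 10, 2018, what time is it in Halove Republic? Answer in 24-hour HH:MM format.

05:45

At the standard offset (UTC+13:00), 16:45 UTC + 13h = 05:45 Halove Republic standard time (rolling into the next day, 11 October 2018).
The standard-time date in Halove Republic, October 11, 2018, does not fall between 13 October 2018 and 12 April 2019, so daylight saving is not in effect and Halove Republic is at UTC+13:00.
16:45 UTC + 13h = 05:45 local (rolling into the next day, 11 October 2018).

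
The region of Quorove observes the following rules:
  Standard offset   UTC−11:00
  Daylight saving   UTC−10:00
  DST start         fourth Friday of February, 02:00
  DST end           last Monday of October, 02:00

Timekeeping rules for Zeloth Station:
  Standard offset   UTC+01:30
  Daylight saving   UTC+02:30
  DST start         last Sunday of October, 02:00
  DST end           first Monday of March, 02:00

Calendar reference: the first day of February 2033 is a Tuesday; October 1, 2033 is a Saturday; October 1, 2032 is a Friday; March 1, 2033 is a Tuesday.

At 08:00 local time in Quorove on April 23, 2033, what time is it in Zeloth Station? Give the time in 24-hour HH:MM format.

1 February 2033 is a Tuesday, so the first Friday is February 4 and the fourth is February 25.
1 October 2033 is a Saturday, so Mondays fall on 3, 10, 17, 24, 31; the last is October 31.
Daylight saving runs 25 February – 31 October; April 23, 2033 is inside that window, so Quorove is at UTC−10:00.
08:00 Quorove + 10h = 18:00 UTC.
1 October 2032 is a Friday, so Sundays fall on 3, 10, 17, 24, 31; the last is October 31.
1 March 2033 is a Tuesday, so the first Monday is March 7.
At the standard offset (UTC+01:30), 18:00 UTC + 1h30m = 19:30 Zeloth Station standard time.
The standard-time date in Zeloth Station, April 23, 2033, does not fall between 31 October 2032 and 7 March 2033, so daylight saving is not in effect and Zeloth Station is at UTC+01:30.
18:00 UTC + 1h30m = 19:30 Zeloth Station.

19:30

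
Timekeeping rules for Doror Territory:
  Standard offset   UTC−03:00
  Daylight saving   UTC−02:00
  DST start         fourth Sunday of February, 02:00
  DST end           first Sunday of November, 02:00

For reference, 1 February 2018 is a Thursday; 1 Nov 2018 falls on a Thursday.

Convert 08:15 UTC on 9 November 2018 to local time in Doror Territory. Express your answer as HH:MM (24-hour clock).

1 February 2018 is a Thursday, so the first Sunday is February 4 and the fourth is February 25.
1 November 2018 is a Thursday, so the first Sunday is November 4.
At the standard offset (UTC−03:00), 08:15 UTC − 3h = 05:15 Doror Territory standard time.
Daylight saving runs 25 February – 4 November; the standard-time date in Doror Territory, 9 November 2018, is outside that window, so Doror Territory is on standard time at UTC−03:00.
08:15 UTC − 3h = 05:15 local.

05:15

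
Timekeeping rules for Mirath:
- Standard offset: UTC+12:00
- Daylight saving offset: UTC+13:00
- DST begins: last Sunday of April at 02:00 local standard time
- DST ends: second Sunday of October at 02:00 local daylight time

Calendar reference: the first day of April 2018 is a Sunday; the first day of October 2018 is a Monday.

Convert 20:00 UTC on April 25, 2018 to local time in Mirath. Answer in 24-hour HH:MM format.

08:00

1 April 2018 is a Sunday, so Sundays fall on 1, 8, 15, 22, 29; the last is April 29.
1 October 2018 is a Monday, so the first Sunday is October 7 and the second is October 14.
At the standard offset (UTC+12:00), 20:00 UTC + 12h = 08:00 Mirath standard time (rolling into the next day, 26 April 2018).
The standard-time date in Mirath, April 26, 2018, is outside the daylight-saving period (29 April – 14 October), so Mirath is on standard time, UTC+12:00.
20:00 UTC + 12h = 08:00 local (rolling into the next day, 26 April 2018).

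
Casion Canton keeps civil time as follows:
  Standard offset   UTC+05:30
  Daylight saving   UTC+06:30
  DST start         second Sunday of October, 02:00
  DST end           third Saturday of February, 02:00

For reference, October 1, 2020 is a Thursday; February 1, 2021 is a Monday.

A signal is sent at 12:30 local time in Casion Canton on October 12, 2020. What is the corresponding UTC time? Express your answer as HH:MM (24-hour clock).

06:00

1 October 2020 is a Thursday, so the first Sunday is October 4 and the second is October 11.
1 February 2021 is a Monday, so the first Saturday is February 6 and the third is February 20.
Daylight saving runs 11 October 2020 – 20 February 2021; October 12, 2020 is inside that window, so Casion Canton is at UTC+06:30.
12:30 local − 6h30m = 06:00 UTC.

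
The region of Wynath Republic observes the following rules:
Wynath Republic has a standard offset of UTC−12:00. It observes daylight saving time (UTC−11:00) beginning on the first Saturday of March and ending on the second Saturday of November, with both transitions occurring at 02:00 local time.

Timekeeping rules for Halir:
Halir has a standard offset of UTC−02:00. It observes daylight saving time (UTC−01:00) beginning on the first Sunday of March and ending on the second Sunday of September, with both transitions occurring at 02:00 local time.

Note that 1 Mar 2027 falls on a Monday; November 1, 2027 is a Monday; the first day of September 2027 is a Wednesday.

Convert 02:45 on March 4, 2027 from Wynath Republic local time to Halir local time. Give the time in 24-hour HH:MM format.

12:45

1 March 2027 is a Monday, so the first Saturday is March 6.
1 November 2027 is a Monday, so the first Saturday is November 6 and the second is November 13.
March 4, 2027 does not fall between 6 March and 13 November, so daylight saving is not in effect and Wynath Republic is at UTC−12:00.
02:45 Wynath Republic + 12h = 14:45 UTC.
1 March 2027 is a Monday, so the first Sunday is March 7.
1 September 2027 is a Wednesday, so the first Sunday is September 5 and the second is September 12.
At the standard offset (UTC−02:00), 14:45 UTC − 2h = 12:45 Halir standard time.
The standard-time date in Halir, March 4, 2027, does not fall between 7 March and 12 September, so daylight saving is not in effect and Halir is at UTC−02:00.
14:45 UTC − 2h = 12:45 Halir.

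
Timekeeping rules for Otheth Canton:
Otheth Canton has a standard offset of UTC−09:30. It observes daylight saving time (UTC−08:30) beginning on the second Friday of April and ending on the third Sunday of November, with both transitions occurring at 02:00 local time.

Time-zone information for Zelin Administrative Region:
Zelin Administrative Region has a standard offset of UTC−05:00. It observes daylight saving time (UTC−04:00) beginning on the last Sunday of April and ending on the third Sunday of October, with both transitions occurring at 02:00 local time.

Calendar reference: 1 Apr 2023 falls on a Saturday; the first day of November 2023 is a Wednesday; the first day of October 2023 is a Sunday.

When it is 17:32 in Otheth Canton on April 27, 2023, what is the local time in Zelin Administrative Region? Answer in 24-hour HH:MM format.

21:02

1 April 2023 is a Saturday, so the first Friday is April 7 and the second is April 14.
1 November 2023 is a Wednesday, so the first Sunday is November 5 and the third is November 19.
Daylight saving runs 14 April – 19 November; April 27, 2023 is inside that window, so Otheth Canton is at UTC−08:30.
17:32 Otheth Canton + 8h30m = 02:02 UTC (rolling into the next day, 28 April 2023).
1 April 2023 is a Saturday, so Sundays fall on 2, 9, 16, 23, 30; the last is April 30.
1 October 2023 is a Sunday, so the first Sunday is October 1 and the third is October 15.
At the standard offset (UTC−05:00), 02:02 UTC − 5h = 21:02 Zelin Administrative Region standard time (rolling into the previous day, 27 April 2023).
The standard-time date in Zelin Administrative Region, April 27, 2023, is outside the daylight-saving period (30 April – 15 October), so Zelin Administrative Region is on standard time, UTC−05:00.
02:02 UTC − 5h = 21:02 Zelin Administrative Region (rolling into the previous day, 27 April 2023).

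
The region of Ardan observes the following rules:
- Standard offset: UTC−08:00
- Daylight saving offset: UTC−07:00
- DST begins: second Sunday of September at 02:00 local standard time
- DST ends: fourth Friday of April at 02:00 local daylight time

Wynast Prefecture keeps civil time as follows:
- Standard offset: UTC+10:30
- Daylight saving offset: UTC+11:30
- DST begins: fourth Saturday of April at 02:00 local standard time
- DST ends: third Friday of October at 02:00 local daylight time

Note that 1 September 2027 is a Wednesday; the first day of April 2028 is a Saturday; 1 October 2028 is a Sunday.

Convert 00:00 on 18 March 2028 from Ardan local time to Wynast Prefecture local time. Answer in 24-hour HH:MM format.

1 September 2027 is a Wednesday, so the first Sunday is September 5 and the second is September 12.
1 April 2028 is a Saturday, so the first Friday is April 7 and the fourth is April 28.
Daylight saving runs 12 September 2027 – 28 April 2028; 18 March 2028 is inside that window, so Ardan is at UTC−07:00.
00:00 Ardan + 7h = 07:00 UTC.
1 April 2028 is a Saturday, so the first Saturday is April 1 and the fourth is April 22.
1 October 2028 is a Sunday, so the first Friday is October 6 and the third is October 20.
At the standard offset (UTC+10:30), 07:00 UTC + 10h30m = 17:30 Wynast Prefecture standard time.
Daylight saving runs 22 April – 20 October; the standard-time date in Wynast Prefecture, 18 March 2028, is outside that window, so Wynast Prefecture is on standard time at UTC+10:30.
07:00 UTC + 10h30m = 17:30 Wynast Prefecture.

17:30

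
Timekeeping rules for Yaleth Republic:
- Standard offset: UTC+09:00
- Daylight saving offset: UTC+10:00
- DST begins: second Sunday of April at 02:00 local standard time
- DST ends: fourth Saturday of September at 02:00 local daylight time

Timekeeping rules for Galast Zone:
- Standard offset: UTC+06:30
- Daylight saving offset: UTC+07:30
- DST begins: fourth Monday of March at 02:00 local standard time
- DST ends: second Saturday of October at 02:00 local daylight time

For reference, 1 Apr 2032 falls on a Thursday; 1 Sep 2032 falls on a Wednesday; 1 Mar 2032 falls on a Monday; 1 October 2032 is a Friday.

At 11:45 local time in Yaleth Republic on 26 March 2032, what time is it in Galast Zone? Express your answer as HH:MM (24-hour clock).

10:15

1 April 2032 is a Thursday, so the first Sunday is April 4 and the second is April 11.
1 September 2032 is a Wednesday, so the first Saturday is September 4 and the fourth is September 25.
26 March 2032 is outside the daylight-saving period (11 April – 25 September), so Yaleth Republic is on standard time, UTC+09:00.
11:45 Yaleth Republic − 9h = 02:45 UTC.
1 March 2032 is a Monday, so the first Monday is March 1 and the fourth is March 22.
1 October 2032 is a Friday, so the first Saturday is October 2 and the second is October 9.
At the standard offset (UTC+06:30), 02:45 UTC + 6h30m = 09:15 Galast Zone standard time.
Daylight saving runs 22 March – 9 October; the standard-time date in Galast Zone, 26 March 2032, is inside that window, so Galast Zone is at UTC+07:30.
02:45 UTC + 7h30m = 10:15 Galast Zone.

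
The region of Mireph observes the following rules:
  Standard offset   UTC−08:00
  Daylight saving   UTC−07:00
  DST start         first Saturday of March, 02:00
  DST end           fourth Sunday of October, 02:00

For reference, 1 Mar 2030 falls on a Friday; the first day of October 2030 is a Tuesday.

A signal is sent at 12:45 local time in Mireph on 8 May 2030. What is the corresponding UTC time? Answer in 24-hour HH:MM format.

19:45

1 March 2030 is a Friday, so the first Saturday is March 2.
1 October 2030 is a Tuesday, so the first Sunday is October 6 and the fourth is October 27.
8 May 2030 falls between 2 March and 27 October, so daylight saving is in effect and Mireph is at UTC−07:00.
12:45 local + 7h = 19:45 UTC.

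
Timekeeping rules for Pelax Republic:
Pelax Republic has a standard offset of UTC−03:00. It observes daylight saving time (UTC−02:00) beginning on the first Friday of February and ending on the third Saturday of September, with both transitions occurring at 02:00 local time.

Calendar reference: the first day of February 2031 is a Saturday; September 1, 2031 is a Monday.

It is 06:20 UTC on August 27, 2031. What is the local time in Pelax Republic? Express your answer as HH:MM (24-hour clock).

1 February 2031 is a Saturday, so the first Friday is February 7.
1 September 2031 is a Monday, so the first Saturday is September 6 and the third is September 20.
At the standard offset (UTC−03:00), 06:20 UTC − 3h = 03:20 Pelax Republic standard time.
The standard-time date in Pelax Republic, August 27, 2031, lies within the daylight-saving period (7 February – 20 September), so Pelax Republic is on daylight time, UTC−02:00.
06:20 UTC − 2h = 04:20 local.

04:20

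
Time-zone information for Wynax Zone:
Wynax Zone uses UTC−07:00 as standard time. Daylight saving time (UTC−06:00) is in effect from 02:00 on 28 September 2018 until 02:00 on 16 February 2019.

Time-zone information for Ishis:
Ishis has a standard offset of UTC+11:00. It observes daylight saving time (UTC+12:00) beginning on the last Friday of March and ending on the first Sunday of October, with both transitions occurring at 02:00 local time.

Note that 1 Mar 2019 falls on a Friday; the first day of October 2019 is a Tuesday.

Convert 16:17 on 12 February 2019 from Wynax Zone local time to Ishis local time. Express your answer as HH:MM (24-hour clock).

09:17

12 February 2019 falls between 28 September 2018 and 16 February 2019, so daylight saving is in effect and Wynax Zone is at UTC−06:00.
16:17 Wynax Zone + 6h = 22:17 UTC.
1 March 2019 is a Friday, so Fridays fall on 1, 8, 15, 22, 29; the last is March 29.
1 October 2019 is a Tuesday, so the first Sunday is October 6.
At the standard offset (UTC+11:00), 22:17 UTC + 11h = 09:17 Ishis standard time (rolling into the next day, 13 February 2019).
Daylight saving runs 29 March – 6 October; the standard-time date in Ishis, 13 February 2019, is outside that window, so Ishis is on standard time at UTC+11:00.
22:17 UTC + 11h = 09:17 Ishis (rolling into the next day, 13 February 2019).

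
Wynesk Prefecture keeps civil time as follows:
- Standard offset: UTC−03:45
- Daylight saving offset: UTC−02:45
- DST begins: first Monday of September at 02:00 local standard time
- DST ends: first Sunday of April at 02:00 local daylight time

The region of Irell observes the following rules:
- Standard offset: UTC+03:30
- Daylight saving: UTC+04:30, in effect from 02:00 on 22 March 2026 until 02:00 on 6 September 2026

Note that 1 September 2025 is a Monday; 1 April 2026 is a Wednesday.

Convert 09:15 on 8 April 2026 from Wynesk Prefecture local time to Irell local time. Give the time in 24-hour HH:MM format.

17:30

1 September 2025 is a Monday, so the first Monday is September 1.
1 April 2026 is a Wednesday, so the first Sunday is April 5.
Daylight saving runs 1 September 2025 – 5 April 2026; 8 April 2026 is outside that window, so Wynesk Prefecture is on standard time at UTC−03:45.
09:15 Wynesk Prefecture + 3h45m = 13:00 UTC.
At the standard offset (UTC+03:30), 13:00 UTC + 3h30m = 16:30 Irell standard time.
Daylight saving runs 22 March – 6 September; the standard-time date in Irell, 8 April 2026, is inside that window, so Irell is at UTC+04:30.
13:00 UTC + 4h30m = 17:30 Irell.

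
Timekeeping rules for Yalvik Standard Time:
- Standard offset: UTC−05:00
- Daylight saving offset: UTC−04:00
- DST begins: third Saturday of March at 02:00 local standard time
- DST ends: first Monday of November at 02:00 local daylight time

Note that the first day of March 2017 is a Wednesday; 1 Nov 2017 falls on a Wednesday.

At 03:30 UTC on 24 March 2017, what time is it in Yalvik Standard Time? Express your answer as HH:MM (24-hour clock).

23:30

1 March 2017 is a Wednesday, so the first Saturday is March 4 and the third is March 18.
1 November 2017 is a Wednesday, so the first Monday is November 6.
At the standard offset (UTC−05:00), 03:30 UTC − 5h = 22:30 Yalvik Standard Time standard time (rolling into the previous day, 23 March 2017).
The standard-time date in Yalvik Standard Time, 23 March 2017, falls between 18 March and 6 November, so daylight saving is in effect and Yalvik Standard Time is at UTC−04:00.
03:30 UTC − 4h = 23:30 local (rolling into the previous day, 23 March 2017).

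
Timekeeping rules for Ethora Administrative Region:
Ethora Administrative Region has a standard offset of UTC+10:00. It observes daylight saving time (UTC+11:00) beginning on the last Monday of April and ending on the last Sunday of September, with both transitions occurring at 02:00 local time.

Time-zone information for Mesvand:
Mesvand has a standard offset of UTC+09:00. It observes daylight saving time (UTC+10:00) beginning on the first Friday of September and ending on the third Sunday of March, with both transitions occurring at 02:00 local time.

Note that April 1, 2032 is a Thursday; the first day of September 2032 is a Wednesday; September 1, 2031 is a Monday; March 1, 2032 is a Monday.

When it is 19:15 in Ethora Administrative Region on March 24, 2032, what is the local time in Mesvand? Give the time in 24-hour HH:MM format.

1 April 2032 is a Thursday, so Mondays fall on 5, 12, 19, 26; the last is April 26.
1 September 2032 is a Wednesday, so Sundays fall on 5, 12, 19, 26; the last is September 26.
March 24, 2032 does not fall between 26 April and 26 September, so daylight saving is not in effect and Ethora Administrative Region is at UTC+10:00.
19:15 Ethora Administrative Region − 10h = 09:15 UTC.
1 September 2031 is a Monday, so the first Friday is September 5.
1 March 2032 is a Monday, so the first Sunday is March 7 and the third is March 21.
At the standard offset (UTC+09:00), 09:15 UTC + 9h = 18:15 Mesvand standard time.
Daylight saving runs 5 September 2031 – 21 March 2032; the standard-time date in Mesvand, March 24, 2032, is outside that window, so Mesvand is on standard time at UTC+09:00.
09:15 UTC + 9h = 18:15 Mesvand.

18:15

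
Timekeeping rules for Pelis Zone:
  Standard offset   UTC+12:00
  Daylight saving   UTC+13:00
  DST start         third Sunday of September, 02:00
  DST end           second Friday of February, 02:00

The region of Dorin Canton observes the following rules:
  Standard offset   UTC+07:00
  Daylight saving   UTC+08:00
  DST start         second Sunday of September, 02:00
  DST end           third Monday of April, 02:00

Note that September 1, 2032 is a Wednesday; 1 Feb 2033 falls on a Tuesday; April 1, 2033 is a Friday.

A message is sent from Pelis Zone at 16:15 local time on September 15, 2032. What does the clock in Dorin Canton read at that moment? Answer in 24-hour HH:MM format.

12:15

1 September 2032 is a Wednesday, so the first Sunday is September 5 and the third is September 19.
1 February 2033 is a Tuesday, so the first Friday is February 4 and the second is February 11.
Daylight saving runs 19 September 2032 – 11 February 2033; September 15, 2032 is outside that window, so Pelis Zone is on standard time at UTC+12:00.
16:15 Pelis Zone − 12h = 04:15 UTC.
1 September 2032 is a Wednesday, so the first Sunday is September 5 and the second is September 12.
1 April 2033 is a Friday, so the first Monday is April 4 and the third is April 18.
At the standard offset (UTC+07:00), 04:15 UTC + 7h = 11:15 Dorin Canton standard time.
The standard-time date in Dorin Canton, September 15, 2032, lies within the daylight-saving period (12 September 2032 – 18 April 2033), so Dorin Canton is on daylight time, UTC+08:00.
04:15 UTC + 8h = 12:15 Dorin Canton.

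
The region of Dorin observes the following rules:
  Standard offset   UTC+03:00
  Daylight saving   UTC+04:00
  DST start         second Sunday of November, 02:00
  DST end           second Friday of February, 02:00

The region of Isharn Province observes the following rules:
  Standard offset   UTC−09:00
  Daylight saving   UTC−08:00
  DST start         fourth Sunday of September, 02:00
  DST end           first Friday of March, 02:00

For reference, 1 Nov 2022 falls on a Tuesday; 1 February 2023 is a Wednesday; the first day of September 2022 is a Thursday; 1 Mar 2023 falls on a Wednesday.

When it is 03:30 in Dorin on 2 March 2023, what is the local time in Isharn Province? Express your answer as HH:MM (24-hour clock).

1 November 2022 is a Tuesday, so the first Sunday is November 6 and the second is November 13.
1 February 2023 is a Wednesday, so the first Friday is February 3 and the second is February 10.
Daylight saving runs 13 November 2022 – 10 February 2023; 2 March 2023 is outside that window, so Dorin is on standard time at UTC+03:00.
03:30 Dorin − 3h = 00:30 UTC.
1 September 2022 is a Thursday, so the first Sunday is September 4 and the fourth is September 25.
1 March 2023 is a Wednesday, so the first Friday is March 3.
At the standard offset (UTC−09:00), 00:30 UTC − 9h = 15:30 Isharn Province standard time (rolling into the previous day, 1 March 2023).
The standard-time date in Isharn Province, 1 March 2023, falls between 25 September 2022 and 3 March 2023, so daylight saving is in effect and Isharn Province is at UTC−08:00.
00:30 UTC − 8h = 16:30 Isharn Province (rolling into the previous day, 1 March 2023).

16:30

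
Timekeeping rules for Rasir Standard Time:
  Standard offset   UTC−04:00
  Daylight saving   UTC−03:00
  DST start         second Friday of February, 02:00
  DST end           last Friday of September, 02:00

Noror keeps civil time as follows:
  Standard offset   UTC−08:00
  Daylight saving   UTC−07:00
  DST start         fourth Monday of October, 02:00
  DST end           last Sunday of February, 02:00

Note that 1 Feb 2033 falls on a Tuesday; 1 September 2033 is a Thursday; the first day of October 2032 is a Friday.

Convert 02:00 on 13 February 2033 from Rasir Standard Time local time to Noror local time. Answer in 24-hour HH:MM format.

1 February 2033 is a Tuesday, so the first Friday is February 4 and the second is February 11.
1 September 2033 is a Thursday, so Fridays fall on 2, 9, 16, 23, 30; the last is September 30.
13 February 2033 falls between 11 February and 30 September, so daylight saving is in effect and Rasir Standard Time is at UTC−03:00.
02:00 Rasir Standard Time + 3h = 05:00 UTC.
1 October 2032 is a Friday, so the first Monday is October 4 and the fourth is October 25.
1 February 2033 is a Tuesday, so Sundays fall on 6, 13, 20, 27; the last is February 27.
At the standard offset (UTC−08:00), 05:00 UTC − 8h = 21:00 Noror standard time (rolling into the previous day, 12 February 2033).
The standard-time date in Noror, 12 February 2033, lies within the daylight-saving period (25 October 2032 – 27 February 2033), so Noror is on daylight time, UTC−07:00.
05:00 UTC − 7h = 22:00 Noror (rolling into the previous day, 12 February 2033).

22:00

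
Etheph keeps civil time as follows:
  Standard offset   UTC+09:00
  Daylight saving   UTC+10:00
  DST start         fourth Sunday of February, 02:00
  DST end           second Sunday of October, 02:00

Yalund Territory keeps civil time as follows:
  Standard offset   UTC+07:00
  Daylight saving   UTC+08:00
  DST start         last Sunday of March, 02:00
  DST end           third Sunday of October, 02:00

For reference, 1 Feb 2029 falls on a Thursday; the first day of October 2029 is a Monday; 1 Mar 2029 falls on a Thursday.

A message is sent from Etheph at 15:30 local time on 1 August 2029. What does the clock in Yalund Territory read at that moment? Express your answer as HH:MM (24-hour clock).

13:30

1 February 2029 is a Thursday, so the first Sunday is February 4 and the fourth is February 25.
1 October 2029 is a Monday, so the first Sunday is October 7 and the second is October 14.
Daylight saving runs 25 February – 14 October; 1 August 2029 is inside that window, so Etheph is at UTC+10:00.
15:30 Etheph − 10h = 05:30 UTC.
1 March 2029 is a Thursday, so Sundays fall on 4, 11, 18, 25; the last is March 25.
1 October 2029 is a Monday, so the first Sunday is October 7 and the third is October 21.
At the standard offset (UTC+07:00), 05:30 UTC + 7h = 12:30 Yalund Territory standard time.
The standard-time date in Yalund Territory, 1 August 2029, lies within the daylight-saving period (25 March – 21 October), so Yalund Territory is on daylight time, UTC+08:00.
05:30 UTC + 8h = 13:30 Yalund Territory.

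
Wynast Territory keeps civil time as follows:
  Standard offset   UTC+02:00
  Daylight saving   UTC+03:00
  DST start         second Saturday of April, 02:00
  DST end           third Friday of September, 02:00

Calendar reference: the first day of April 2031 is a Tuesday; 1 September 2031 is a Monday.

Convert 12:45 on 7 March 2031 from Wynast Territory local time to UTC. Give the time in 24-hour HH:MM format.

1 April 2031 is a Tuesday, so the first Saturday is April 5 and the second is April 12.
1 September 2031 is a Monday, so the first Friday is September 5 and the third is September 19.
Daylight saving runs 12 April – 19 September; 7 March 2031 is outside that window, so Wynast Territory is on standard time at UTC+02:00.
12:45 local − 2h = 10:45 UTC.

10:45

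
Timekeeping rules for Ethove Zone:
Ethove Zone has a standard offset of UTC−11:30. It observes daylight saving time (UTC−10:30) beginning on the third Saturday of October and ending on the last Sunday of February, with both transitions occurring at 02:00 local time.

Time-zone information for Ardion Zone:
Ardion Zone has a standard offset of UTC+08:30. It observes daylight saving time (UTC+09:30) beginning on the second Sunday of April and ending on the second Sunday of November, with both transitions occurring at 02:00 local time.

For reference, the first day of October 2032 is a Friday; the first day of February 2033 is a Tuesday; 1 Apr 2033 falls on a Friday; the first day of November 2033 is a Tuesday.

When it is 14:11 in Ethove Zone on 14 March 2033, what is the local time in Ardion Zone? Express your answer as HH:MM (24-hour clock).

10:11

1 October 2032 is a Friday, so the first Saturday is October 2 and the third is October 16.
1 February 2033 is a Tuesday, so Sundays fall on 6, 13, 20, 27; the last is February 27.
14 March 2033 does not fall between 16 October 2032 and 27 February 2033, so daylight saving is not in effect and Ethove Zone is at UTC−11:30.
14:11 Ethove Zone + 11h30m = 01:41 UTC (rolling into the next day, 15 March 2033).
1 April 2033 is a Friday, so the first Sunday is April 3 and the second is April 10.
1 November 2033 is a Tuesday, so the first Sunday is November 6 and the second is November 13.
At the standard offset (UTC+08:30), 01:41 UTC + 8h30m = 10:11 Ardion Zone standard time.
The standard-time date in Ardion Zone, 15 March 2033, is outside the daylight-saving period (10 April – 13 November), so Ardion Zone is on standard time, UTC+08:30.
01:41 UTC + 8h30m = 10:11 Ardion Zone.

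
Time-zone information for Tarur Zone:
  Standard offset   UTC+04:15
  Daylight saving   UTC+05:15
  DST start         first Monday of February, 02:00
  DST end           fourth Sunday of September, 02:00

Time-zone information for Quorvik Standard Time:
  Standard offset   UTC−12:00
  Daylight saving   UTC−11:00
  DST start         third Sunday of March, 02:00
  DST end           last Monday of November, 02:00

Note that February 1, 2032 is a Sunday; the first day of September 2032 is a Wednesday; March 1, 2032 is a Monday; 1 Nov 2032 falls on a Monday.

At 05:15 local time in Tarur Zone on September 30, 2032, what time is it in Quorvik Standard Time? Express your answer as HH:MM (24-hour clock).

14:00

1 February 2032 is a Sunday, so the first Monday is February 2.
1 September 2032 is a Wednesday, so the first Sunday is September 5 and the fourth is September 26.
September 30, 2032 is outside the daylight-saving period (2 February – 26 September), so Tarur Zone is on standard time, UTC+04:15.
05:15 Tarur Zone − 4h15m = 01:00 UTC.
1 March 2032 is a Monday, so the first Sunday is March 7 and the third is March 21.
1 November 2032 is a Monday, so Mondays fall on 1, 8, 15, 22, 29; the last is November 29.
At the standard offset (UTC−12:00), 01:00 UTC − 12h = 13:00 Quorvik Standard Time standard time (rolling into the previous day, 29 September 2032).
Daylight saving runs 21 March – 29 November; the standard-time date in Quorvik Standard Time, September 29, 2032, is inside that window, so Quorvik Standard Time is at UTC−11:00.
01:00 UTC − 11h = 14:00 Quorvik Standard Time (rolling into the previous day, 29 September 2032).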